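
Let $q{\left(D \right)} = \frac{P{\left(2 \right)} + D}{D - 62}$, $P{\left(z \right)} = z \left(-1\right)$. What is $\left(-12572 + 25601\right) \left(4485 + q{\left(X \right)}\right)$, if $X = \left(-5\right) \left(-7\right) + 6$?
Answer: $\frac{408876078}{7} \approx 5.8411 \cdot 10^{7}$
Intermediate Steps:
$X = 41$ ($X = 35 + 6 = 41$)
$P{\left(z \right)} = - z$
$q{\left(D \right)} = \frac{-2 + D}{-62 + D}$ ($q{\left(D \right)} = \frac{\left(-1\right) 2 + D}{D - 62} = \frac{-2 + D}{-62 + D}$)
$\left(-12572 + 25601\right) \left(4485 + q{\left(X \right)}\right) = \left(-12572 + 25601\right) \left(4485 + \frac{-2 + 41}{-62 + 41}\right) = 13029 \left(4485 + \frac{1}{-21} \cdot 39\right) = 13029 \left(4485 - \frac{13}{7}\right) = 13029 \cdot \frac{31382}{7} = \frac{408876078}{7}$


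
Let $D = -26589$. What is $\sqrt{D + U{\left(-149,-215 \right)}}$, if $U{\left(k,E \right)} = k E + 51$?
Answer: $\sqrt{5497} \approx 74.142$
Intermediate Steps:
$U{\left(k,E \right)} = 51 + E k$ ($U{\left(k,E \right)} = E k + 51 = 51 + E k$)
$\sqrt{D + U{\left(-149,-215 \right)}} = \sqrt{-26589 + \left(51 - -32035\right)} = \sqrt{-26589 + \left(51 + 32035\right)} = \sqrt{-26589 + 32086} = \sqrt{5497}$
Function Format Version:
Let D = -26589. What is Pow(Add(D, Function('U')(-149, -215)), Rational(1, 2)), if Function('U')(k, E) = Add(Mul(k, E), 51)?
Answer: Pow(5497, Rational(1, 2)) ≈ 74.142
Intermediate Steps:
Function('U')(k, E) = Add(51, Mul(E, k)) (Function('U')(k, E) = Add(Mul(E, k), 51) = Add(51, Mul(E, k)))
Pow(Add(D, Function('U')(-149, -215)), Rational(1, 2)) = Pow(Add(-26589, Add(51, Mul(-215, -149))), Rational(1, 2)) = Pow(Add(-26589, Add(51, 32035)), Rational(1, 2)) = Pow(Add(-26589, 32086), Rational(1, 2)) = Pow(5497, Rational(1, 2))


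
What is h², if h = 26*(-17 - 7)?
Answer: 389376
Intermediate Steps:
h = -624 (h = 26*(-24) = -624)
h² = (-624)² = 389376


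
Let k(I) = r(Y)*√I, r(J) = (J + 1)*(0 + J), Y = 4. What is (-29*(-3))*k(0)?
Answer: 0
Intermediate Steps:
r(J) = J*(1 + J) (r(J) = (1 + J)*J = J*(1 + J))
k(I) = 20*√I (k(I) = (4*(1 + 4))*√I = (4*5)*√I = 20*√I)
(-29*(-3))*k(0) = (-29*(-3))*(20*√0) = 87*(20*0) = 87*0 = 0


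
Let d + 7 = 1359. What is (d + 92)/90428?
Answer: 361/22607 ≈ 0.015969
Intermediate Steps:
d = 1352 (d = -7 + 1359 = 1352)
(d + 92)/90428 = (1352 + 92)/90428 = 1444*(1/90428) = 361/22607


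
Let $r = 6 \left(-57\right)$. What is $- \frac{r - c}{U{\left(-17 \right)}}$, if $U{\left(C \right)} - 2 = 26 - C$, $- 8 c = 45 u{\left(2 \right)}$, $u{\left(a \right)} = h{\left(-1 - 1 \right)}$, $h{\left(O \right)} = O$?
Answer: $\frac{157}{20} \approx 7.85$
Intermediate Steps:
$u{\left(a \right)} = -2$ ($u{\left(a \right)} = -1 - 1 = -2$)
$c = \frac{45}{4}$ ($c = - \frac{45 \left(-2\right)}{8} = \left(- \frac{1}{8}\right) \left(-90\right) = \frac{45}{4} \approx 11.25$)
$U{\left(C \right)} = 28 - C$ ($U{\left(C \right)} = 2 - \left(-26 + C\right) = 28 - C$)
$r = -342$
$- \frac{r - c}{U{\left(-17 \right)}} = - \frac{-342 - \frac{45}{4}}{28 - -17} = - \frac{-342 - \frac{45}{4}}{28 + 17} = - \frac{-1413}{4 \cdot 45} = \left(-1\right) \left(- \frac{157}{20}\right) = \frac{157}{20}$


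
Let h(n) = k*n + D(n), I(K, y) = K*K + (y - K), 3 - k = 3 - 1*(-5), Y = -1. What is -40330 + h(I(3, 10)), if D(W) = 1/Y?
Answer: -40411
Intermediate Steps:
D(W) = -1 (D(W) = 1/(-1) = -1)
k = -5 (k = 3 - (3 - 1*(-5)) = 3 - (3 + 5) = 3 - 1*8 = 3 - 8 = -5)
I(K, y) = y + K² - K (I(K, y) = K² + (y - K) = y + K² - K)
h(n) = -1 - 5*n (h(n) = -5*n - 1 = -1 - 5*n)
-40330 + h(I(3, 10)) = -40330 + (-1 - 5*(10 + 3² - 1*3)) = -40330 + (-1 - 5*(10 + 9 - 3)) = -40330 + (-1 - 5*16) = -40330 + (-1 - 80) = -40330 - 81 = -40411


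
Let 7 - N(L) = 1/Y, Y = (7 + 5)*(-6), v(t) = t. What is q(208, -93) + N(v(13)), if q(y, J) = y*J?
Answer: -1392263/72 ≈ -19337.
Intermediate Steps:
Y = -72 (Y = 12*(-6) = -72)
N(L) = 505/72 (N(L) = 7 - 1/(-72) = 7 - 1*(-1/72) = 7 + 1/72 = 505/72)
q(y, J) = J*y
q(208, -93) + N(v(13)) = -93*208 + 505/72 = -19344 + 505/72 = -1392263/72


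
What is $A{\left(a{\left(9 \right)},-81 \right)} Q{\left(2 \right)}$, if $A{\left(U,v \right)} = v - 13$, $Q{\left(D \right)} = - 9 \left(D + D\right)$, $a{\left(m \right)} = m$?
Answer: $3384$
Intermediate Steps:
$Q{\left(D \right)} = - 18 D$ ($Q{\left(D \right)} = - 9 \cdot 2 D = - 18 D$)
$A{\left(U,v \right)} = -13 + v$
$A{\left(a{\left(9 \right)},-81 \right)} Q{\left(2 \right)} = \left(-13 - 81\right) \left(\left(-18\right) 2\right) = \left(-94\right) \left(-36\right) = 3384$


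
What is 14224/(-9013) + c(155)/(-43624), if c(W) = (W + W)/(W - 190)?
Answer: -2171497813/1376140892 ≈ -1.5780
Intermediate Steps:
c(W) = 2*W/(-190 + W) (c(W) = (2*W)/(-190 + W) = 2*W/(-190 + W))
14224/(-9013) + c(155)/(-43624) = 14224/(-9013) + (2*155/(-190 + 155))/(-43624) = 14224*(-1/9013) + (2*155/(-35))*(-1/43624) = -14224/9013 + (2*155*(-1/35))*(-1/43624) = -14224/9013 - 62/7*(-1/43624) = -14224/9013 + 31/152684 = -2171497813/1376140892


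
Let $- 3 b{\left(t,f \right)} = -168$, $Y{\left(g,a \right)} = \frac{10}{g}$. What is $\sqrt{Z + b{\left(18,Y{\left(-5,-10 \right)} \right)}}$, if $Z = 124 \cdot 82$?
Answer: $12 \sqrt{71} \approx 101.11$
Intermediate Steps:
$b{\left(t,f \right)} = 56$ ($b{\left(t,f \right)} = \left(- \frac{1}{3}\right) \left(-168\right) = 56$)
$Z = 10168$
$\sqrt{Z + b{\left(18,Y{\left(-5,-10 \right)} \right)}} = \sqrt{10168 + 56} = \sqrt{10224} = 12 \sqrt{71}$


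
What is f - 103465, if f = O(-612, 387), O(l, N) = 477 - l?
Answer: -102376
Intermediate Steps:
f = 1089 (f = 477 - 1*(-612) = 477 + 612 = 1089)
f - 103465 = 1089 - 103465 = -102376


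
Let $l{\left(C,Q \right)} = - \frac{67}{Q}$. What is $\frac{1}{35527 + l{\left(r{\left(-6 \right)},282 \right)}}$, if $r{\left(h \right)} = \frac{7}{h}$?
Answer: $\frac{282}{10018547} \approx 2.8148 \cdot 10^{-5}$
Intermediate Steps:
$\frac{1}{35527 + l{\left(r{\left(-6 \right)},282 \right)}} = \frac{1}{35527 - \frac{67}{282}} = \frac{1}{\frac{10018547}{282}} = \frac{282}{10018547}$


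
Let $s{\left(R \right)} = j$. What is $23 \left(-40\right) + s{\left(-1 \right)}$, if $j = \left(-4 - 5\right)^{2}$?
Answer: $-839$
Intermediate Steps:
$j = 81$ ($j = \left(-9\right)^{2} = 81$)
$s{\left(R \right)} = 81$
$23 \left(-40\right) + s{\left(-1 \right)} = 23 \left(-40\right) + 81 = -920 + 81 = -839$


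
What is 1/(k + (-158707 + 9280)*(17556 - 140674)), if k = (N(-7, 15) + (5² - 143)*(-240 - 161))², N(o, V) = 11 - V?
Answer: 1/20635767982 ≈ 4.8460e-11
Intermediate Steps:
k = 2238614596 (k = ((11 - 1*15) + (5² - 143)*(-240 - 161))² = ((11 - 15) + (25 - 143)*(-401))² = (-4 - 118*(-401))² = (-4 + 47318)² = 47314² = 2238614596)
1/(k + (-158707 + 9280)*(17556 - 140674)) = 1/(2238614596 + (-158707 + 9280)*(17556 - 140674)) = 1/(2238614596 - 149427*(-123118)) = 1/(2238614596 + 18397153386) = 1/20635767982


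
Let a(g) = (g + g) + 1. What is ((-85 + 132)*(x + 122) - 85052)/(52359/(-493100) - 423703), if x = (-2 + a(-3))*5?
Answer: 39922855300/208928001659 ≈ 0.19108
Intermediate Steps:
a(g) = 1 + 2*g (a(g) = 2*g + 1 = 1 + 2*g)
x = -35 (x = (-2 + (1 + 2*(-3)))*5 = (-2 + (1 - 6))*5 = (-2 - 5)*5 = -7*5 = -35)
((-85 + 132)*(x + 122) - 85052)/(52359/(-493100) - 423703) = ((-85 + 132)*(-35 + 122) - 85052)/(52359/(-493100) - 423703) = (47*87 - 85052)/(52359*(-1/493100) - 423703) = (4089 - 85052)/(-52359/493100 - 423703) = -80963/(-208928001659/493100) = -80963*(-493100/208928001659) = 39922855300/208928001659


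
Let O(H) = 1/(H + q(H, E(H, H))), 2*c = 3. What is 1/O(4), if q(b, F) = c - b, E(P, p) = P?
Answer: 3/2 ≈ 1.5000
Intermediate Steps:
c = 3/2 (c = (½)*3 = 3/2 ≈ 1.5000)
q(b, F) = 3/2 - b
O(H) = ⅔ (O(H) = 1/(H + (3/2 - H)) = 1/(3/2) = ⅔)
1/O(4) = 1/(⅔) = 3/2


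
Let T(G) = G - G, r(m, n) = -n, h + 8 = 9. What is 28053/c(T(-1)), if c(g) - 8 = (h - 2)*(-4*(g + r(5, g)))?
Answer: 28053/8 ≈ 3506.6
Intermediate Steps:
h = 1 (h = -8 + 9 = 1)
T(G) = 0
c(g) = 8 (c(g) = 8 + (1 - 2)*(-4*(g - g)) = 8 - (-4)*0 = 8 - 1*0 = 8 + 0 = 8)
28053/c(T(-1)) = 28053/8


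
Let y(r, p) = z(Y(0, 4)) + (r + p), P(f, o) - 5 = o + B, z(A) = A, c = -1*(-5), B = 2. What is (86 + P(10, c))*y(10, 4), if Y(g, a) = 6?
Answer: 1960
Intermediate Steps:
c = 5
P(f, o) = 7 + o (P(f, o) = 5 + (o + 2) = 5 + (2 + o) = 7 + o)
y(r, p) = 6 + p + r (y(r, p) = 6 + (r + p) = 6 + (p + r) = 6 + p + r)
(86 + P(10, c))*y(10, 4) = (86 + (7 + 5))*(6 + 4 + 10) = (86 + 12)*20 = 98*20 = 1960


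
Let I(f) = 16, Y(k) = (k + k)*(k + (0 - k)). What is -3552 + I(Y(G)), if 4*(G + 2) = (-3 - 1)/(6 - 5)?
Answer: -3536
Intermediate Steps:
G = -3 (G = -2 + ((-3 - 1)/(6 - 5))/4 = -2 + (-4/1)/4 = -2 + (-4*1)/4 = -2 + (¼)*(-4) = -2 - 1 = -3)
Y(k) = 0 (Y(k) = (2*k)*(k - k) = (2*k)*0 = 0)
-3552 + I(Y(G)) = -3552 + 16 = -3536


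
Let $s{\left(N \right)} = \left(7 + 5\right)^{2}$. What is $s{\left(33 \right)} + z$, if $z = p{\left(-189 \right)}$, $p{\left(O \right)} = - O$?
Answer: $333$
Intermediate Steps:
$z = 189$ ($z = \left(-1\right) \left(-189\right) = 189$)
$s{\left(N \right)} = 144$ ($s{\left(N \right)} = 12^{2} = 144$)
$s{\left(33 \right)} + z = 144 + 189 = 333$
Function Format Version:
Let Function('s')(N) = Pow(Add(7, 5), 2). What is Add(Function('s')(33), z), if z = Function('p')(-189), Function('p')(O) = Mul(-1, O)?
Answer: 333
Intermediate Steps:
z = 189 (z = Mul(-1, -189) = 189)
Function('s')(N) = 144 (Function('s')(N) = Pow(12, 2) = 144)
Add(Function('s')(33), z) = Add(144, 189) = 333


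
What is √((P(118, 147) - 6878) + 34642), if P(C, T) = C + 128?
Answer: √28010 ≈ 167.36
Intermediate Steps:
P(C, T) = 128 + C
√((P(118, 147) - 6878) + 34642) = √(((128 + 118) - 6878) + 34642) = √((246 - 6878) + 34642) = √(-6632 + 34642) = √28010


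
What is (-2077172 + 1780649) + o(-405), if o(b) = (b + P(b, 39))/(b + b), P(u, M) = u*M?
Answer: -296503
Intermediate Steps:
P(u, M) = M*u
o(b) = 20 (o(b) = (b + 39*b)/(b + b) = (40*b)/((2*b)) = (40*b)*(1/(2*b)) = 20)
(-2077172 + 1780649) + o(-405) = (-2077172 + 1780649) + 20 = -296523 + 20 = -296503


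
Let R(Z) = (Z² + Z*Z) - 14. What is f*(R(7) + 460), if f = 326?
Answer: 177344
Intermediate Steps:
R(Z) = -14 + 2*Z² (R(Z) = (Z² + Z²) - 14 = 2*Z² - 14 = -14 + 2*Z²)
f*(R(7) + 460) = 326*((-14 + 2*7²) + 460) = 326*((-14 + 2*49) + 460) = 326*((-14 + 98) + 460) = 326*(84 + 460) = 326*544 = 177344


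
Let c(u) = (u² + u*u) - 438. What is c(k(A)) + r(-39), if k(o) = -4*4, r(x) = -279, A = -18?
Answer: -205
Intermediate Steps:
k(o) = -16
c(u) = -438 + 2*u² (c(u) = (u² + u²) - 438 = 2*u² - 438 = -438 + 2*u²)
c(k(A)) + r(-39) = (-438 + 2*(-16)²) - 279 = (-438 + 2*256) - 279 = (-438 + 512) - 279 = 74 - 279 = -205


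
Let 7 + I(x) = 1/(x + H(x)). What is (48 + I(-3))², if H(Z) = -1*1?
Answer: 26569/16 ≈ 1660.6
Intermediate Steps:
H(Z) = -1
I(x) = -7 + 1/(-1 + x) (I(x) = -7 + 1/(x - 1) = -7 + 1/(-1 + x))
(48 + I(-3))² = (48 + (8 - 7*(-3))/(-1 - 3))² = (48 + (8 + 21)/(-4))² = (48 - ¼*29)² = (48 - 29/4)² = (163/4)² = 26569/16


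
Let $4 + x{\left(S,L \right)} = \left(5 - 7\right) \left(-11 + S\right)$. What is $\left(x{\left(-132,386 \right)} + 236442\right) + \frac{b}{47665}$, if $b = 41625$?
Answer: $\frac{2256698217}{9533} \approx 2.3672 \cdot 10^{5}$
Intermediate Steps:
$x{\left(S,L \right)} = 18 - 2 S$ ($x{\left(S,L \right)} = -4 + \left(5 - 7\right) \left(-11 + S\right) = -4 - 2 \left(-11 + S\right) = -4 - \left(-22 + 2 S\right) = 18 - 2 S$)
$\left(x{\left(-132,386 \right)} + 236442\right) + \frac{b}{47665} = \left(\left(18 - -264\right) + 236442\right) + \frac{41625}{47665} = \left(\left(18 + 264\right) + 236442\right) + 41625 \cdot \frac{1}{47665} = \left(282 + 236442\right) + \frac{8325}{9533} = 236724 + \frac{8325}{9533} = \frac{2256698217}{9533}$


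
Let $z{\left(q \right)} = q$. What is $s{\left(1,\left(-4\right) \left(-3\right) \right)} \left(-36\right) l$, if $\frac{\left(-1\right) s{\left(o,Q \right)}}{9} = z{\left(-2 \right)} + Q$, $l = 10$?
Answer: $32400$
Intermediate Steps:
$s{\left(o,Q \right)} = 18 - 9 Q$ ($s{\left(o,Q \right)} = - 9 \left(-2 + Q\right) = 18 - 9 Q$)
$s{\left(1,\left(-4\right) \left(-3\right) \right)} \left(-36\right) l = \left(18 - 9 \left(\left(-4\right) \left(-3\right)\right)\right) \left(-36\right) 10 = \left(18 - 108\right) \left(-36\right) 10 = \left(-90\right) \left(-36\right) 10 = 3240 \cdot 10 = 32400$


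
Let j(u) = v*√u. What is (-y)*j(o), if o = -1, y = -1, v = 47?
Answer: 47*I ≈ 47.0*I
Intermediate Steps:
j(u) = 47*√u
(-y)*j(o) = (-1*(-1))*(47*√(-1)) = 1*(47*I) = 47*I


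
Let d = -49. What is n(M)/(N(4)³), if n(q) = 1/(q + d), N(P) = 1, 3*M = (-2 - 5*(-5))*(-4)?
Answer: -3/239 ≈ -0.012552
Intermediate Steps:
M = -92/3 (M = ((-2 - 5*(-5))*(-4))/3 = ((-2 + 25)*(-4))/3 = (23*(-4))/3 = (⅓)*(-92) = -92/3 ≈ -30.667)
n(q) = 1/(-49 + q) (n(q) = 1/(q - 49) = 1/(-49 + q))
n(M)/(N(4)³) = 1/((-49 - 92/3)*(1³)) = 1/(-239/3*1) = -3/239*1 = -3/239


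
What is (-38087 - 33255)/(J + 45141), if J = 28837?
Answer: -35671/36989 ≈ -0.96437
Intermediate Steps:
(-38087 - 33255)/(J + 45141) = (-38087 - 33255)/(28837 + 45141) = -71342/73978 = -71342*1/73978 = -35671/36989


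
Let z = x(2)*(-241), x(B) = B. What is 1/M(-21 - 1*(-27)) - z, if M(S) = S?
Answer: 2893/6 ≈ 482.17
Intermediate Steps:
z = -482 (z = 2*(-241) = -482)
1/M(-21 - 1*(-27)) - z = 1/(-21 - 1*(-27)) - 1*(-482) = 1/(-21 + 27) + 482 = 1/6 + 482 = ⅙ + 482 = 2893/6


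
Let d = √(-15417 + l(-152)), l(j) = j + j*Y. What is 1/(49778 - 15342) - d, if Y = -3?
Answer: 1/34436 - I*√15113 ≈ 2.9039e-5 - 122.93*I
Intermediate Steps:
l(j) = -2*j (l(j) = j + j*(-3) = j - 3*j = -2*j)
d = I*√15113 (d = √(-15417 - 2*(-152)) = √(-15417 + 304) = √(-15113) = I*√15113 ≈ 122.93*I)
1/(49778 - 15342) - d = 1/(49778 - 15342) - I*√15113 = 1/34436 - I*√15113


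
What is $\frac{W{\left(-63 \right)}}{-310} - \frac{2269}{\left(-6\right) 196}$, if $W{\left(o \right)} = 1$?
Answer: $\frac{351107}{182280} \approx 1.9262$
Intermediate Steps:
$\frac{W{\left(-63 \right)}}{-310} - \frac{2269}{\left(-6\right) 196} = 1 \frac{1}{-310} - \frac{2269}{\left(-6\right) 196} = 1 \left(- \frac{1}{310}\right) - \frac{2269}{-1176} = - \frac{1}{310} - - \frac{2269}{1176} = - \frac{1}{310} + \frac{2269}{1176} = \frac{351107}{182280}$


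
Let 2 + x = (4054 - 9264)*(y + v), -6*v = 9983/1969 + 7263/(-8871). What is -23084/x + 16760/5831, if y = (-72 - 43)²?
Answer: 10086095652396699038/3508661640605112089 ≈ 2.8746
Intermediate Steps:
v = -12376391/17466999 (v = -(9983/1969 + 7263/(-8871))/6 = -(9983*(1/1969) + 7263*(-1/8871))/6 = -(9983/1969 - 2421/2957)/6 = -⅙*24752782/5822333 = -12376391/17466999 ≈ -0.70856)
y = 13225 (y = (-115)² = 13225)
x = -1203451085784638/17466999 (x = -2 + (4054 - 9264)*(13225 - 12376391/17466999) = -2 - 5210*230988685384/17466999 = -2 - 1203451050850640/17466999 = -1203451085784638/17466999 ≈ -6.8899e+7)
-23084/x + 16760/5831 = -23084/(-1203451085784638/17466999) + 16760/5831 = -23084*(-17466999/1203451085784638) + 16760*(1/5831) = 201604102458/601725542892319 + 16760/5831 = 10086095652396699038/3508661640605112089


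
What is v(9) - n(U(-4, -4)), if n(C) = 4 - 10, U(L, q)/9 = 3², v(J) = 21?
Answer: 27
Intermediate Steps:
U(L, q) = 81 (U(L, q) = 9*3² = 9*9 = 81)
n(C) = -6
v(9) - n(U(-4, -4)) = 21 - 1*(-6) = 21 + 6 = 27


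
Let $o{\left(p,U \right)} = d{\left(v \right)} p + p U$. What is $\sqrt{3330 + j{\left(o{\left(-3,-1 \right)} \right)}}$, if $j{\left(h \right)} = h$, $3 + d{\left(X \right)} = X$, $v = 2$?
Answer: $2 \sqrt{834} \approx 57.758$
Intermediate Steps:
$d{\left(X \right)} = -3 + X$
$o{\left(p,U \right)} = - p + U p$ ($o{\left(p,U \right)} = \left(-3 + 2\right) p + p U = - p + U p$)
$\sqrt{3330 + j{\left(o{\left(-3,-1 \right)} \right)}} = \sqrt{3330 - 3 \left(-1 - 1\right)} = \sqrt{3330 - -6} = \sqrt{3330 + 6} = \sqrt{3336} = 2 \sqrt{834}$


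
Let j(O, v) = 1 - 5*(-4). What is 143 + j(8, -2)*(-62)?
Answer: -1159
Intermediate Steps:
j(O, v) = 21 (j(O, v) = 1 + 20 = 21)
143 + j(8, -2)*(-62) = 143 + 21*(-62) = 143 - 1302 = -1159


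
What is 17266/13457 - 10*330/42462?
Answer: 114790132/95235189 ≈ 1.2053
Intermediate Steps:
17266/13457 - 10*330/42462 = 17266*(1/13457) - 3300*1/42462 = 17266/13457 - 550/7077 = 114790132/95235189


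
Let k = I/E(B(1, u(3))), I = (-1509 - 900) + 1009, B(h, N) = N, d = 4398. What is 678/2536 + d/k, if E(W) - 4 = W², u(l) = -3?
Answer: -4501377/110950 ≈ -40.571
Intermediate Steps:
E(W) = 4 + W²
I = -1400 (I = -2409 + 1009 = -1400)
k = -1400/13 (k = -1400/(4 + (-3)²) = -1400/(4 + 9) = -1400/13 ≈ -107.69)
678/2536 + d/k = 678/2536 + 4398/(-1400/13) = 678*(1/2536) + 4398*(-13/1400) = 339/1268 - 28587/700 = -4501377/110950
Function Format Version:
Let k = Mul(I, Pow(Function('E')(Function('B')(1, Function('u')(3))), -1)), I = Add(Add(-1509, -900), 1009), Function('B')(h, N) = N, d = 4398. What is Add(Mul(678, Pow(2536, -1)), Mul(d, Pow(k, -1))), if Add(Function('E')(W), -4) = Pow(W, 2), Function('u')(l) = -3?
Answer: Rational(-4501377, 110950) ≈ -40.571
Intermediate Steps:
Function('E')(W) = Add(4, Pow(W, 2))
I = -1400 (I = Add(-2409, 1009) = -1400)
k = Rational(-1400, 13) (k = Mul(-1400, Pow(Add(4, Pow(-3, 2)), -1)) = Mul(-1400, Pow(Add(4, 9), -1)) = Mul(-1400, Pow(13, -1)) = Mul(-1400, Rational(1, 13)) = Rational(-1400, 13) ≈ -107.69)
Add(Mul(678, Pow(2536, -1)), Mul(d, Pow(k, -1))) = Add(Mul(678, Pow(2536, -1)), Mul(4398, Pow(Rational(-1400, 13), -1))) = Add(Mul(678, Rational(1, 2536)), Mul(4398, Rational(-13, 1400))) = Add(Rational(339, 1268), Rational(-28587, 700)) = Rational(-4501377, 110950)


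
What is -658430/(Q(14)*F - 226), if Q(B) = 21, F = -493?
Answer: 658430/10579 ≈ 62.239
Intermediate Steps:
-658430/(Q(14)*F - 226) = -658430/(21*(-493) - 226) = -658430/(-10353 - 226) = -658430/(-10579) = -658430*(-1/10579) = 658430/10579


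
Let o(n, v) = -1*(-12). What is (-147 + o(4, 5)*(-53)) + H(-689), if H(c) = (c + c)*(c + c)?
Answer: 1898101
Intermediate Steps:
o(n, v) = 12
H(c) = 4*c² (H(c) = (2*c)*(2*c) = 4*c²)
(-147 + o(4, 5)*(-53)) + H(-689) = (-147 + 12*(-53)) + 4*(-689)² = (-147 - 636) + 4*474721 = -783 + 1898884 = 1898101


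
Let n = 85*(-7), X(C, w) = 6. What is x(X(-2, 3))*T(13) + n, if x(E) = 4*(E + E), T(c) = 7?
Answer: -259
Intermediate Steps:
x(E) = 8*E (x(E) = 4*(2*E) = 8*E)
n = -595
x(X(-2, 3))*T(13) + n = (8*6)*7 - 595 = 48*7 - 595 = 336 - 595 = -259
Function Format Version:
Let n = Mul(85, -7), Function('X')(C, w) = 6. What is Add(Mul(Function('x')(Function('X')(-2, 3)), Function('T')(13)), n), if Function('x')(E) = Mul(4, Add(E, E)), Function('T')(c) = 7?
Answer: -259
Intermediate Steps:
Function('x')(E) = Mul(8, E) (Function('x')(E) = Mul(4, Mul(2, E)) = Mul(8, E))
n = -595
Add(Mul(Function('x')(Function('X')(-2, 3)), Function('T')(13)), n) = Add(Mul(Mul(8, 6), 7), -595) = Add(Mul(48, 7), -595) = Add(336, -595) = -259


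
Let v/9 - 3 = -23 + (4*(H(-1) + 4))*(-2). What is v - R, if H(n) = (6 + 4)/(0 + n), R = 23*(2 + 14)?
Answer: -116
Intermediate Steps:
R = 368 (R = 23*16 = 368)
H(n) = 10/n
v = 252 (v = 27 + 9*(-23 + (4*(10/(-1) + 4))*(-2)) = 27 + 9*(-23 + (4*(10*(-1) + 4))*(-2)) = 27 + 9*(-23 + (4*(-10 + 4))*(-2)) = 27 + 9*(-23 + (4*(-6))*(-2)) = 27 + 9*(-23 - 24*(-2)) = 27 + 9*(-23 + 48) = 27 + 9*25 = 27 + 225 = 252)
v - R = 252 - 1*368 = 252 - 368 = -116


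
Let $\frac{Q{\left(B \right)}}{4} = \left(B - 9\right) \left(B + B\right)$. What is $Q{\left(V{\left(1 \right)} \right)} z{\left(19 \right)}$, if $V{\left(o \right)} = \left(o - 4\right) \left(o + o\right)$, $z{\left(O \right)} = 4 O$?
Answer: $54720$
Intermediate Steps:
$V{\left(o \right)} = 2 o \left(-4 + o\right)$ ($V{\left(o \right)} = \left(-4 + o\right) 2 o = 2 o \left(-4 + o\right)$)
$Q{\left(B \right)} = 8 B \left(-9 + B\right)$ ($Q{\left(B \right)} = 4 \left(B - 9\right) \left(B + B\right) = 4 \left(-9 + B\right) 2 B = 4 \cdot 2 B \left(-9 + B\right) = 8 B \left(-9 + B\right)$)
$Q{\left(V{\left(1 \right)} \right)} z{\left(19 \right)} = 8 \cdot 2 \cdot 1 \left(-4 + 1\right) \left(-9 + 2 \cdot 1 \left(-4 + 1\right)\right) 4 \cdot 19 = 8 \cdot 2 \cdot 1 \left(-3\right) \left(-9 + 2 \cdot 1 \left(-3\right)\right) 76 = 8 \left(-6\right) \left(-9 - 6\right) 76 = 8 \left(-6\right) \left(-15\right) 76 = 720 \cdot 76 = 54720$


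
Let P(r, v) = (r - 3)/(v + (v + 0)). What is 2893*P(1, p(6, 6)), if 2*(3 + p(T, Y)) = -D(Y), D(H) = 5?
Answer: 526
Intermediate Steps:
p(T, Y) = -11/2 (p(T, Y) = -3 + (-1*5)/2 = -3 + (½)*(-5) = -3 - 5/2 = -11/2)
P(r, v) = (-3 + r)/(2*v) (P(r, v) = (-3 + r)/(v + v) = (-3 + r)/((2*v)) = (-3 + r)*(1/(2*v)) = (-3 + r)/(2*v))
2893*P(1, p(6, 6)) = 2893*((-3 + 1)/(2*(-11/2))) = 2893*((½)*(-2/11)*(-2)) = 2893*(2/11) = 526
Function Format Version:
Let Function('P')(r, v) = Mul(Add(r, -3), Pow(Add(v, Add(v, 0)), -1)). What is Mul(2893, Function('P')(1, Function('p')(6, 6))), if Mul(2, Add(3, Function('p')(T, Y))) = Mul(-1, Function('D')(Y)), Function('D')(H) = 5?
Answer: 526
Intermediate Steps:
Function('p')(T, Y) = Rational(-11, 2) (Function('p')(T, Y) = Add(-3, Mul(Rational(1, 2), Mul(-1, 5))) = Add(-3, Mul(Rational(1, 2), -5)) = Add(-3, Rational(-5, 2)) = Rational(-11, 2))
Function('P')(r, v) = Mul(Rational(1, 2), Pow(v, -1), Add(-3, r)) (Function('P')(r, v) = Mul(Add(-3, r), Pow(Add(v, v), -1)) = Mul(Add(-3, r), Pow(Mul(2, v), -1)) = Mul(Add(-3, r), Mul(Rational(1, 2), Pow(v, -1))) = Mul(Rational(1, 2), Pow(v, -1), Add(-3, r)))
Mul(2893, Function('P')(1, Function('p')(6, 6))) = Mul(2893, Mul(Rational(1, 2), Pow(Rational(-11, 2), -1), Add(-3, 1))) = Mul(2893, Mul(Rational(1, 2), Rational(-2, 11), -2)) = Mul(2893, Rational(2, 11)) = 526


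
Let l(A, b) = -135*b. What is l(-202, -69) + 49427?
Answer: 58742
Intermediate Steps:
l(-202, -69) + 49427 = -135*(-69) + 49427 = 9315 + 49427 = 58742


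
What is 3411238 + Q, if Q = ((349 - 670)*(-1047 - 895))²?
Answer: 388608529162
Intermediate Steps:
Q = 388605117924 (Q = (-321*(-1942))² = 623382² = 388605117924)
3411238 + Q = 3411238 + 388605117924 = 388608529162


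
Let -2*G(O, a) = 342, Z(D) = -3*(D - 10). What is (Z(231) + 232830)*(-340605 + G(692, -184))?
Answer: -79116941592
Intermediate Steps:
Z(D) = 30 - 3*D (Z(D) = -3*(-10 + D) = 30 - 3*D)
G(O, a) = -171 (G(O, a) = -½*342 = -171)
(Z(231) + 232830)*(-340605 + G(692, -184)) = ((30 - 3*231) + 232830)*(-340605 - 171) = ((30 - 693) + 232830)*(-340776) = (-663 + 232830)*(-340776) = 232167*(-340776) = -79116941592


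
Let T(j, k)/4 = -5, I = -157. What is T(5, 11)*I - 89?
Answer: 3051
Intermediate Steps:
T(j, k) = -20 (T(j, k) = 4*(-5) = -20)
T(5, 11)*I - 89 = -20*(-157) - 89 = 3140 - 89 = 3051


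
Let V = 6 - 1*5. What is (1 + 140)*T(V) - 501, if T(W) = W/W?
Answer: -360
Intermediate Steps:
V = 1 (V = 6 - 5 = 1)
T(W) = 1
(1 + 140)*T(V) - 501 = (1 + 140)*1 - 501 = 141*1 - 501 = 141 - 501 = -360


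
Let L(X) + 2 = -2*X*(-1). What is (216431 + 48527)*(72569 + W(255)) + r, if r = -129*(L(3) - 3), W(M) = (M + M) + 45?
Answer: 19374788663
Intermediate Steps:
W(M) = 45 + 2*M (W(M) = 2*M + 45 = 45 + 2*M)
L(X) = -2 + 2*X (L(X) = -2 - 2*X*(-1) = -2 + 2*X)
r = -129 (r = -129*((-2 + 2*3) - 3) = -129*((-2 + 6) - 3) = -129*(4 - 3) = -129*1 = -129)
(216431 + 48527)*(72569 + W(255)) + r = (216431 + 48527)*(72569 + (45 + 2*255)) - 129 = 264958*(72569 + (45 + 510)) - 129 = 264958*(72569 + 555) - 129 = 264958*73124 - 129 = 19374788792 - 129 = 19374788663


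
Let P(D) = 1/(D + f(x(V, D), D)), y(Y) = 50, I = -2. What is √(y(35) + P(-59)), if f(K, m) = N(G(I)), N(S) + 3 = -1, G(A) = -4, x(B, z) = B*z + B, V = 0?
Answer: √22043/21 ≈ 7.0699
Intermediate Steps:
x(B, z) = B + B*z
N(S) = -4 (N(S) = -3 - 1 = -4)
f(K, m) = -4
P(D) = 1/(-4 + D) (P(D) = 1/(D - 4) = 1/(-4 + D))
√(y(35) + P(-59)) = √(50 + 1/(-4 - 59)) = √(50 + 1/(-63)) = √(50 - 1/63) = √(3149/63) = √22043/21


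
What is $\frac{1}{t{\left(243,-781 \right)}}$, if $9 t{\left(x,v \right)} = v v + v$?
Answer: $\frac{3}{203060} \approx 1.4774 \cdot 10^{-5}$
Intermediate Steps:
$t{\left(x,v \right)} = \frac{v}{9} + \frac{v^{2}}{9}$ ($t{\left(x,v \right)} = \frac{v v + v}{9} = \frac{v^{2} + v}{9} = \frac{v + v^{2}}{9} = \frac{v}{9} + \frac{v^{2}}{9}$)
$\frac{1}{t{\left(243,-781 \right)}} = \frac{1}{\frac{1}{9} \left(-781\right) \left(1 - 781\right)} = \frac{1}{\frac{1}{9} \left(-781\right) \left(-780\right)} = \frac{1}{\frac{203060}{3}} = \frac{3}{203060}$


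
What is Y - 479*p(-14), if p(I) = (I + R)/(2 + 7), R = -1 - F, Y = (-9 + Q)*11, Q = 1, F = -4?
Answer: 4477/9 ≈ 497.44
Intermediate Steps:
Y = -88 (Y = (-9 + 1)*11 = -8*11 = -88)
R = 3 (R = -1 - 1*(-4) = -1 + 4 = 3)
p(I) = ⅓ + I/9 (p(I) = (I + 3)/(2 + 7) = (3 + I)/9 = (3 + I)*(⅑) = ⅓ + I/9)
Y - 479*p(-14) = -88 - 479*(⅓ + (⅑)*(-14)) = -88 - 479*(⅓ - 14/9) = -88 - 479*(-11/9) = -88 + 5269/9 = 4477/9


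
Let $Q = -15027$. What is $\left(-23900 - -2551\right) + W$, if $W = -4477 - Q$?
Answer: $-10799$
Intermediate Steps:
$W = 10550$ ($W = -4477 - -15027 = -4477 + 15027 = 10550$)
$\left(-23900 - -2551\right) + W = \left(-23900 - -2551\right) + 10550 = \left(-23900 + \left(-23 + 2574\right)\right) + 10550 = \left(-23900 + 2551\right) + 10550 = -21349 + 10550 = -10799$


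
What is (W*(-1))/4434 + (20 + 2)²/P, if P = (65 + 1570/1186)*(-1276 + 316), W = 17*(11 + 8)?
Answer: -561169067/6975568800 ≈ -0.080448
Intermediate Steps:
W = 323 (W = 17*19 = 323)
P = -37756800/593 (P = (65 + 1570*(1/1186))*(-960) = (65 + 785/593)*(-960) = (39330/593)*(-960) = -37756800/593 ≈ -63671.)
(W*(-1))/4434 + (20 + 2)²/P = (323*(-1))/4434 + (20 + 2)²/(-37756800/593) = -323*1/4434 + 22²*(-593/37756800) = -323/4434 + 484*(-593/37756800) = -323/4434 - 71753/9439200 = -561169067/6975568800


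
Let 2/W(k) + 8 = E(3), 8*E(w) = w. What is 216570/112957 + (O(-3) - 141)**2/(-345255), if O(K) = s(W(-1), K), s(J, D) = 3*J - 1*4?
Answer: 269292893114657/145115163779235 ≈ 1.8557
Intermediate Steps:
E(w) = w/8
W(k) = -16/61 (W(k) = 2/(-8 + (1/8)*3) = 2/(-8 + 3/8) = 2/(-61/8) = 2*(-8/61) = -16/61)
s(J, D) = -4 + 3*J (s(J, D) = 3*J - 4 = -4 + 3*J)
O(K) = -292/61 (O(K) = -4 + 3*(-16/61) = -4 - 48/61 = -292/61)
216570/112957 + (O(-3) - 141)**2/(-345255) = 216570/112957 + (-292/61 - 141)**2/(-345255) = 216570*(1/112957) + (-8893/61)**2*(-1/345255) = 216570/112957 + (79085449/3721)*(-1/345255) = 216570/112957 - 79085449/1284693855 = 269292893114657/145115163779235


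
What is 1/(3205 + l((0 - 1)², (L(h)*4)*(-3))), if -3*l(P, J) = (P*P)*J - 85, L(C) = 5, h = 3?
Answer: 3/9760 ≈ 0.00030738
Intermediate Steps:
l(P, J) = 85/3 - J*P²/3 (l(P, J) = -((P*P)*J - 85)/3 = -(P²*J - 85)/3 = -(J*P² - 85)/3 = -(-85 + J*P²)/3 = 85/3 - J*P²/3)
1/(3205 + l((0 - 1)², (L(h)*4)*(-3))) = 1/(3205 + (85/3 - (5*4)*(-3)*((0 - 1)²)²/3)) = 1/(3205 + (85/3 - 20*(-3)*((-1)²)²/3)) = 1/(3205 + (85/3 - ⅓*(-60)*1²)) = 1/(3205 + (85/3 - ⅓*(-60)*1)) = 1/(3205 + (85/3 + 20)) = 1/(3205 + 145/3) = 1/(9760/3) = 3/9760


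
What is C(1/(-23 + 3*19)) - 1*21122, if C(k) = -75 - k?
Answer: -720699/34 ≈ -21197.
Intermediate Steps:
C(1/(-23 + 3*19)) - 1*21122 = (-75 - 1/(-23 + 3*19)) - 1*21122 = (-75 - 1/(-23 + 57)) - 21122 = (-75 - 1/34) - 21122 = -2551/34 - 21122 = -720699/34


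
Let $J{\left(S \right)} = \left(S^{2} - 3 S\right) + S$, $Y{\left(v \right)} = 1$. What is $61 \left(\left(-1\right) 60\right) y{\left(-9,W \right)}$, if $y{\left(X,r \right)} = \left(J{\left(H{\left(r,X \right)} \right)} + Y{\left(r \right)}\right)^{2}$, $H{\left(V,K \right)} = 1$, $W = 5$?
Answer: $0$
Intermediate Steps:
$J{\left(S \right)} = S^{2} - 2 S$
$y{\left(X,r \right)} = 0$ ($y{\left(X,r \right)} = \left(1 \left(-2 + 1\right) + 1\right)^{2} = \left(1 \left(-1\right) + 1\right)^{2} = \left(-1 + 1\right)^{2} = 0^{2} = 0$)
$61 \left(\left(-1\right) 60\right) y{\left(-9,W \right)} = 61 \left(\left(-1\right) 60\right) 0 = 61 \left(-60\right) 0 = \left(-3660\right) 0 = 0$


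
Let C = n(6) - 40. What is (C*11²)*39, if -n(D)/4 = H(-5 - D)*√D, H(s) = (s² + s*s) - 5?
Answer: -188760 - 4473612*√6 ≈ -1.1147e+7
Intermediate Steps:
H(s) = -5 + 2*s² (H(s) = (s² + s²) - 5 = 2*s² - 5 = -5 + 2*s²)
n(D) = -4*√D*(-5 + 2*(-5 - D)²) (n(D) = -4*(-5 + 2*(-5 - D)²)*√D = -4*√D*(-5 + 2*(-5 - D)²))
C = -40 - 948*√6 (C = √6*(20 - 8*(5 + 6)²) - 40 = √6*(20 - 8*11²) - 40 = √6*(20 - 8*121) - 40 = √6*(20 - 968) - 40 = √6*(-948) - 40 = -948*√6 - 40 = -40 - 948*√6 ≈ -2362.1)
(C*11²)*39 = ((-40 - 948*√6)*11²)*39 = ((-40 - 948*√6)*121)*39 = (-4840 - 114708*√6)*39 = -188760 - 4473612*√6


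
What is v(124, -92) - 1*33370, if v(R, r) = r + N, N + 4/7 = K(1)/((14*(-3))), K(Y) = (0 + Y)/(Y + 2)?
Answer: -4216285/126 ≈ -33463.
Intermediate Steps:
K(Y) = Y/(2 + Y)
N = -73/126 (N = -4/7 + (1/(2 + 1))/((14*(-3))) = -4/7 + (1/3)/(-42) = -4/7 + (1*(⅓))*(-1/42) = -4/7 + (⅓)*(-1/42) = -4/7 - 1/126 = -73/126 ≈ -0.57936)
v(R, r) = -73/126 + r (v(R, r) = r - 73/126 = -73/126 + r)
v(124, -92) - 1*33370 = (-73/126 - 92) - 1*33370 = -11665/126 - 33370 = -4216285/126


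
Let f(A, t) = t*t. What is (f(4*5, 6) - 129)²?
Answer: 8649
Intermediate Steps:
f(A, t) = t²
(f(4*5, 6) - 129)² = (6² - 129)² = (36 - 129)² = (-93)² = 8649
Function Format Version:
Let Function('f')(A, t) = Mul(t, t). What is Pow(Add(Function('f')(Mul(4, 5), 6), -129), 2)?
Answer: 8649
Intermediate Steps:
Function('f')(A, t) = Pow(t, 2)
Pow(Add(Function('f')(Mul(4, 5), 6), -129), 2) = Pow(Add(Pow(6, 2), -129), 2) = Pow(Add(36, -129), 2) = Pow(-93, 2) = 8649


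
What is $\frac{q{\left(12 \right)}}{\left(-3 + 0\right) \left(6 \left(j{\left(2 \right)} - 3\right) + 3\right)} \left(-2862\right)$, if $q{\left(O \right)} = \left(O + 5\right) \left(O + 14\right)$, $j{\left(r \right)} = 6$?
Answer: $\frac{140556}{7} \approx 20079.0$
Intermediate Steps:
$q{\left(O \right)} = \left(5 + O\right) \left(14 + O\right)$
$\frac{q{\left(12 \right)}}{\left(-3 + 0\right) \left(6 \left(j{\left(2 \right)} - 3\right) + 3\right)} \left(-2862\right) = \frac{70 + 12^{2} + 19 \cdot 12}{\left(-3 + 0\right) \left(6 \left(6 - 3\right) + 3\right)} \left(-2862\right) = \frac{70 + 144 + 228}{\left(-3\right) \left(6 \cdot 3 + 3\right)} \left(-2862\right) = \frac{442}{\left(-3\right) \left(18 + 3\right)} \left(-2862\right) = \frac{442}{\left(-3\right) 21} \left(-2862\right) = \frac{442}{-63} \left(-2862\right) = 442 \left(- \frac{1}{63}\right) \left(-2862\right) = \left(- \frac{442}{63}\right) \left(-2862\right) = \frac{140556}{7}$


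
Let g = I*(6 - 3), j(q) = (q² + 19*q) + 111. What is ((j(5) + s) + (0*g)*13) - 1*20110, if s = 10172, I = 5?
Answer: -9707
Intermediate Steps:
j(q) = 111 + q² + 19*q
g = 15 (g = 5*(6 - 3) = 5*3 = 15)
((j(5) + s) + (0*g)*13) - 1*20110 = (((111 + 5² + 19*5) + 10172) + (0*15)*13) - 1*20110 = (((111 + 25 + 95) + 10172) + 0*13) - 20110 = ((231 + 10172) + 0) - 20110 = (10403 + 0) - 20110 = 10403 - 20110 = -9707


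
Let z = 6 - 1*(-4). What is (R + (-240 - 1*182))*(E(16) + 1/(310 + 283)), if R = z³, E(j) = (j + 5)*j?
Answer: 115165922/593 ≈ 1.9421e+5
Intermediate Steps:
E(j) = j*(5 + j) (E(j) = (5 + j)*j = j*(5 + j))
z = 10 (z = 6 + 4 = 10)
R = 1000 (R = 10³ = 1000)
(R + (-240 - 1*182))*(E(16) + 1/(310 + 283)) = (1000 + (-240 - 1*182))*(16*(5 + 16) + 1/(310 + 283)) = (1000 + (-240 - 182))*(16*21 + 1/593) = (1000 - 422)*(336 + 1/593) = 578*(199249/593) = 115165922/593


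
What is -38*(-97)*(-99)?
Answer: -364914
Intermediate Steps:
-38*(-97)*(-99) = 3686*(-99) = -364914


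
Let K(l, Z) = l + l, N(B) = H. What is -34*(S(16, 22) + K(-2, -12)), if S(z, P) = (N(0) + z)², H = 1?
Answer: -9690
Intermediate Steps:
N(B) = 1
S(z, P) = (1 + z)²
K(l, Z) = 2*l
-34*(S(16, 22) + K(-2, -12)) = -34*((1 + 16)² + 2*(-2)) = -34*(17² - 4) = -34*(289 - 4) = -34*285 = -9690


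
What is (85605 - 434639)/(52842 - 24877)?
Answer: -49862/3995 ≈ -12.481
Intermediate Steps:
(85605 - 434639)/(52842 - 24877) = -349034/27965 = -349034*1/27965 = -49862/3995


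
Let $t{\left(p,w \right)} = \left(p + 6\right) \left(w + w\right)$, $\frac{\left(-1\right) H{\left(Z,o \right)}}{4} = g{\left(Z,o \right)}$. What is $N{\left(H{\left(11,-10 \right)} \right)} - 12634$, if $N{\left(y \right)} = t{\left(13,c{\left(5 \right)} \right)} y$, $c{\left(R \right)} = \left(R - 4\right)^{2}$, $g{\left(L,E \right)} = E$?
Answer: $-11114$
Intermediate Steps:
$H{\left(Z,o \right)} = - 4 o$
$c{\left(R \right)} = \left(-4 + R\right)^{2}$
$t{\left(p,w \right)} = 2 w \left(6 + p\right)$ ($t{\left(p,w \right)} = \left(6 + p\right) 2 w = 2 w \left(6 + p\right)$)
$N{\left(y \right)} = 38 y$ ($N{\left(y \right)} = 2 \left(-4 + 5\right)^{2} \left(6 + 13\right) y = 2 \cdot 1^{2} \cdot 19 y = 2 \cdot 1 \cdot 19 y = 38 y$)
$N{\left(H{\left(11,-10 \right)} \right)} - 12634 = 38 \left(\left(-4\right) \left(-10\right)\right) - 12634 = 38 \cdot 40 - 12634 = 1520 - 12634 = -11114$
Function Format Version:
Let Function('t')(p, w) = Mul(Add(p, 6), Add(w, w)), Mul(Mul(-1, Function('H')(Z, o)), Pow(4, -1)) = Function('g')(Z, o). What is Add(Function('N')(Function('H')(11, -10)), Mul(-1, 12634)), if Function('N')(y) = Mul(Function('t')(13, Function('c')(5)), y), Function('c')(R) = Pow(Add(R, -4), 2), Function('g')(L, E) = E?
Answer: -11114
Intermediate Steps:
Function('H')(Z, o) = Mul(-4, o)
Function('c')(R) = Pow(Add(-4, R), 2)
Function('t')(p, w) = Mul(2, w, Add(6, p)) (Function('t')(p, w) = Mul(Add(6, p), Mul(2, w)) = Mul(2, w, Add(6, p)))
Function('N')(y) = Mul(38, y) (Function('N')(y) = Mul(Mul(2, Pow(Add(-4, 5), 2), Add(6, 13)), y) = Mul(Mul(2, Pow(1, 2), 19), y) = Mul(Mul(2, 1, 19), y) = Mul(38, y))
Add(Function('N')(Function('H')(11, -10)), Mul(-1, 12634)) = Add(Mul(38, Mul(-4, -10)), Mul(-1, 12634)) = Add(Mul(38, 40), -12634) = Add(1520, -12634) = -11114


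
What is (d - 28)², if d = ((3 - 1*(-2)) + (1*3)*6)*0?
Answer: 784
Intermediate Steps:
d = 0 (d = ((3 + 2) + 3*6)*0 = (5 + 18)*0 = 23*0 = 0)
(d - 28)² = (0 - 28)² = (-28)² = 784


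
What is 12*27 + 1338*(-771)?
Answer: -1031274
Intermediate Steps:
12*27 + 1338*(-771) = 324 - 1031598 = -1031274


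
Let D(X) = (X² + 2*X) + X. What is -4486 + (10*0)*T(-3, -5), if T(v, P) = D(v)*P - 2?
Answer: -4486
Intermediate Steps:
D(X) = X² + 3*X
T(v, P) = -2 + P*v*(3 + v) (T(v, P) = (v*(3 + v))*P - 2 = P*v*(3 + v) - 2 = -2 + P*v*(3 + v))
-4486 + (10*0)*T(-3, -5) = -4486 + (10*0)*(-2 - 5*(-3)*(3 - 3)) = -4486 + 0*(-2 - 5*(-3)*0) = -4486 + 0*(-2 + 0) = -4486 + 0*(-2) = -4486 + 0 = -4486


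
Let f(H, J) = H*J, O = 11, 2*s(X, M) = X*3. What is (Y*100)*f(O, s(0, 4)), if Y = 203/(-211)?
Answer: 0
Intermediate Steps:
s(X, M) = 3*X/2 (s(X, M) = (X*3)/2 = (3*X)/2 = 3*X/2)
Y = -203/211 (Y = 203*(-1/211) = -203/211 ≈ -0.96209)
(Y*100)*f(O, s(0, 4)) = (-203/211*100)*(11*((3/2)*0)) = -223300*0/211 = -20300/211*0 = 0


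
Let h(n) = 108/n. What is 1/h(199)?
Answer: 199/108 ≈ 1.8426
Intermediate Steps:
1/h(199) = 1/(108/199) = 199/108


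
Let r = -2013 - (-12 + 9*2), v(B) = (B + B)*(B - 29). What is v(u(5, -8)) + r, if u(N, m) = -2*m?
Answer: -2435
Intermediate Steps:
v(B) = 2*B*(-29 + B) (v(B) = (2*B)*(-29 + B) = 2*B*(-29 + B))
r = -2019 (r = -2013 - (-12 + 18) = -2013 - 1*6 = -2013 - 6 = -2019)
v(u(5, -8)) + r = 2*(-2*(-8))*(-29 - 2*(-8)) - 2019 = 2*16*(-29 + 16) - 2019 = 2*16*(-13) - 2019 = -416 - 2019 = -2435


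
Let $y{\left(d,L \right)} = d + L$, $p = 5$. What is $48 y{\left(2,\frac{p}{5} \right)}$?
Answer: $144$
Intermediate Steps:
$y{\left(d,L \right)} = L + d$
$48 y{\left(2,\frac{p}{5} \right)} = 48 \left(\frac{5}{5} + 2\right) = 48 \left(5 \cdot \frac{1}{5} + 2\right) = 48 \left(1 + 2\right) = 48 \cdot 3 = 144$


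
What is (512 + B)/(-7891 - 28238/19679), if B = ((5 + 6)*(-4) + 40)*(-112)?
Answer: -18891840/155315227 ≈ -0.12164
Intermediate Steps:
B = 448 (B = (11*(-4) + 40)*(-112) = (-44 + 40)*(-112) = -4*(-112) = 448)
(512 + B)/(-7891 - 28238/19679) = (512 + 448)/(-7891 - 28238/19679) = 960/(-7891 - 28238*1/19679) = 960/(-7891 - 28238/19679) = 960/(-155315227/19679) = 960*(-19679/155315227) = -18891840/155315227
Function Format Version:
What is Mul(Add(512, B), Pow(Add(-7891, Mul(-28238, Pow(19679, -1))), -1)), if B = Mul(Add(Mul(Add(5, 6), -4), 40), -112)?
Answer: Rational(-18891840, 155315227) ≈ -0.12164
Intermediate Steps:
B = 448 (B = Mul(Add(Mul(11, -4), 40), -112) = Mul(Add(-44, 40), -112) = Mul(-4, -112) = 448)
Mul(Add(512, B), Pow(Add(-7891, Mul(-28238, Pow(19679, -1))), -1)) = Mul(Add(512, 448), Pow(Add(-7891, Mul(-28238, Pow(19679, -1))), -1)) = Mul(960, Pow(Add(-7891, Mul(-28238, Rational(1, 19679))), -1)) = Mul(960, Pow(Add(-7891, Rational(-28238, 19679)), -1)) = Mul(960, Pow(Rational(-155315227, 19679), -1)) = Mul(960, Rational(-19679, 155315227)) = Rational(-18891840, 155315227)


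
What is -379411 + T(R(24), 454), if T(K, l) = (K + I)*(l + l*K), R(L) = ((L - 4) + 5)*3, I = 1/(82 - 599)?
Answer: 1141702609/517 ≈ 2.2083e+6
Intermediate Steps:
I = -1/517 (I = 1/(-517) = -1/517 ≈ -0.0019342)
R(L) = 3 + 3*L (R(L) = ((-4 + L) + 5)*3 = (1 + L)*3 = 3 + 3*L)
T(K, l) = (-1/517 + K)*(l + K*l) (T(K, l) = (K - 1/517)*(l + l*K) = (-1/517 + K)*(l + K*l))
-379411 + T(R(24), 454) = -379411 + (1/517)*454*(-1 + 516*(3 + 3*24) + 517*(3 + 3*24)**2) = -379411 + (1/517)*454*(-1 + 516*(3 + 72) + 517*(3 + 72)**2) = -379411 + (1/517)*454*(-1 + 516*75 + 517*75**2) = -379411 + (1/517)*454*(-1 + 38700 + 517*5625) = -379411 + (1/517)*454*(-1 + 38700 + 2908125) = -379411 + (1/517)*454*2946824 = -379411 + 1337858096/517 = 1141702609/517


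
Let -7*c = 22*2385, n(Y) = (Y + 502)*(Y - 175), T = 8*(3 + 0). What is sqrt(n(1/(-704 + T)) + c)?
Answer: I*sqrt(2160315951591)/4760 ≈ 308.78*I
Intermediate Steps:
T = 24 (T = 8*3 = 24)
n(Y) = (-175 + Y)*(502 + Y) (n(Y) = (502 + Y)*(-175 + Y) = (-175 + Y)*(502 + Y))
c = -52470/7 (c = -22*2385/7 = -1/7*52470 = -52470/7 ≈ -7495.7)
sqrt(n(1/(-704 + T)) + c) = sqrt((-87850 + (1/(-704 + 24))**2 + 327/(-704 + 24)) - 52470/7) = sqrt((-87850 + (1/(-680))**2 + 327/(-680)) - 52470/7) = sqrt((-87850 + (-1/680)**2 + 327*(-1/680)) - 52470/7) = sqrt((-87850 + 1/462400 - 327/680) - 52470/7) = sqrt(-40622062359/462400 - 52470/7) = sqrt(-308616564513/3236800) = I*sqrt(2160315951591)/4760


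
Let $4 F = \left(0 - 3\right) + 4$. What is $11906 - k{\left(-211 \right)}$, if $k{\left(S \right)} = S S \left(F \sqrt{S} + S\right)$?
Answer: $9405837 - \frac{44521 i \sqrt{211}}{4} \approx 9.4058 \cdot 10^{6} - 1.6168 \cdot 10^{5} i$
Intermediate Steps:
$F = \frac{1}{4}$ ($F = \frac{\left(0 - 3\right) + 4}{4} = \frac{-3 + 4}{4} = \frac{1}{4} \cdot 1 = \frac{1}{4} \approx 0.25$)
$k{\left(S \right)} = S^{2} \left(S + \frac{\sqrt{S}}{4}\right)$ ($k{\left(S \right)} = S S \left(\frac{\sqrt{S}}{4} + S\right) = S^{2} \left(S + \frac{\sqrt{S}}{4}\right)$)
$11906 - k{\left(-211 \right)} = 11906 - \left(\left(-211\right)^{3} + \frac{\left(-211\right)^{\frac{5}{2}}}{4}\right) = 11906 - \left(-9393931 + \frac{44521 i \sqrt{211}}{4}\right) = 11906 + \left(9393931 - \frac{44521 i \sqrt{211}}{4}\right) = 9405837 - \frac{44521 i \sqrt{211}}{4}$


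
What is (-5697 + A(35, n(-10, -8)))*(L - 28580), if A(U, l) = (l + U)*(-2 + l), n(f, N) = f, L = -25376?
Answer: 323574132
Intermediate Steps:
A(U, l) = (-2 + l)*(U + l) (A(U, l) = (U + l)*(-2 + l) = (-2 + l)*(U + l))
(-5697 + A(35, n(-10, -8)))*(L - 28580) = (-5697 + ((-10)² - 2*35 - 2*(-10) + 35*(-10)))*(-25376 - 28580) = (-5697 + (100 - 70 + 20 - 350))*(-53956) = (-5697 - 300)*(-53956) = -5997*(-53956) = 323574132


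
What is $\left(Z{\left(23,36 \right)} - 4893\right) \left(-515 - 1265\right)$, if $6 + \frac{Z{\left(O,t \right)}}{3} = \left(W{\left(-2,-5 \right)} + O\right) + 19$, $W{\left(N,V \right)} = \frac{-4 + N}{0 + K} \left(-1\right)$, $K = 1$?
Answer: $8485260$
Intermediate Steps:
$W{\left(N,V \right)} = 4 - N$ ($W{\left(N,V \right)} = \frac{-4 + N}{0 + 1} \left(-1\right) = \frac{-4 + N}{1} \left(-1\right) = \left(-4 + N\right) 1 \left(-1\right) = \left(-4 + N\right) \left(-1\right) = 4 - N$)
$Z{\left(O,t \right)} = 57 + 3 O$ ($Z{\left(O,t \right)} = -18 + 3 \left(\left(\left(4 - -2\right) + O\right) + 19\right) = -18 + 3 \left(\left(\left(4 + 2\right) + O\right) + 19\right) = -18 + 3 \left(\left(6 + O\right) + 19\right) = -18 + 3 \left(25 + O\right) = -18 + \left(75 + 3 O\right) = 57 + 3 O$)
$\left(Z{\left(23,36 \right)} - 4893\right) \left(-515 - 1265\right) = \left(\left(57 + 3 \cdot 23\right) - 4893\right) \left(-515 - 1265\right) = \left(\left(57 + 69\right) - 4893\right) \left(-515 - 1265\right) = \left(126 - 4893\right) \left(-1780\right) = \left(-4767\right) \left(-1780\right) = 8485260$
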